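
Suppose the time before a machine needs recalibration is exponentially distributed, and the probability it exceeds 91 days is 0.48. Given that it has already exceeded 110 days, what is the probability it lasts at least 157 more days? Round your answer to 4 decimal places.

0.2819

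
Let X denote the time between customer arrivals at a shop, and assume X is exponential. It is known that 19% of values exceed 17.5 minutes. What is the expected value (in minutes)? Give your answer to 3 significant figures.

e^(−λ·17.5) = 0.19 ⇒ λ = −ln(0.19)/17.5 = 0.0948989.
Mean = 1/λ = 10.5375 minutes.

10.5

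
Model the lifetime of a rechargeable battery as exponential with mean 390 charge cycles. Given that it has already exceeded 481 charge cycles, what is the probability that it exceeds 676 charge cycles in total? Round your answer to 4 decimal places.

The rate is λ = 1/390 = 0.0025641 per charge cycle.
The exponential is memoryless, so the remaining time is again Exp(λ): the condition X > 481 is irrelevant.
P(X > 195) = e^(−0.5) ≈ 0.6065.

0.6065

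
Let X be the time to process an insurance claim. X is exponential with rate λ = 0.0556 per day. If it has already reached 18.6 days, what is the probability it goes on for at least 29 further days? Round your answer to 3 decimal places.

0.199

By the memoryless property, P(X > 18.6+29 | X > 18.6) = P(X > 29).
P(X > 29) = e^(−1.6124) ≈ 0.199.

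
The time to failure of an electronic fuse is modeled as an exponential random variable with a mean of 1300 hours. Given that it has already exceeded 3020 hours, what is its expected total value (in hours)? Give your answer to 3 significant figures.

4320

The rate is λ = 1/1300 = 0.000769231 per hour.
By memorylessness, E[X | X > 3020] = 3020 + 1/λ = 3020 + 1300 = 4320 hours.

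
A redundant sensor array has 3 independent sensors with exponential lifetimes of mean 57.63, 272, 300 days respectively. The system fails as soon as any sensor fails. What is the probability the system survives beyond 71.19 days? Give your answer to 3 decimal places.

0.177

The first failure time is exponential with rate Σλ_i = 1/57.63 + 1/272 + 1/300 = 0.0243619 per day.
P(min > 71.19) = e^(−0.0243619·71.19) = e^(−1.7343) ≈ 0.177.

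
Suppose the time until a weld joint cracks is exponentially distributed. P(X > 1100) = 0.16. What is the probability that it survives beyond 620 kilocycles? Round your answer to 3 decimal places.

e^(−λ·1100) = 0.16 ⇒ λ = −ln(0.16)/1100 = 0.00166598.
P(X > 620) = e^(−0.00166598·620) = e^(−1.0329) ≈ 0.356.

0.356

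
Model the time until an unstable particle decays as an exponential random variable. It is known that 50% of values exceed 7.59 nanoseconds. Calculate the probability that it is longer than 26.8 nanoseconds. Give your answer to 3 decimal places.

e^(−λ·7.59) = 0.50 ⇒ λ = −ln(0.50)/7.59 = 0.0913237.
P(X > 26.8) = e^(−0.0913237·26.8) = e^(−2.4475) ≈ 0.087.

0.087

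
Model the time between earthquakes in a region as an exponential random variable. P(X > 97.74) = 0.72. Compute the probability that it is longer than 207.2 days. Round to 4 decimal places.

0.4984

e^(−λ·97.74) = 0.72 ⇒ λ = −ln(0.72)/97.74 = 0.003361.
P(X > 207.2) = e^(−0.003361·207.2) = e^(−0.6964) ≈ 0.4984.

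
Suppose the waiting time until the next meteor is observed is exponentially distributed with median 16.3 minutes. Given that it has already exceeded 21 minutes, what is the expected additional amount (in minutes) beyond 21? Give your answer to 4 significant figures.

For an exponential, median = ln(2)/λ, so λ = ln 2 / 16.3 = 0.0425244 per minute.
By memorylessness, the remaining amount past any threshold is again Exp(λ) with mean 1/λ = 23.5159 minutes.

23.52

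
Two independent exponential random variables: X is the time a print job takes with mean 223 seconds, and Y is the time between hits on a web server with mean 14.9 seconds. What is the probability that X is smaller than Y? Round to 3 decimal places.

0.063

λ_1 = 1/223 = 0.0044843, λ_2 = 1/14.9 = 0.0671141.
For independent exponentials, P(X < Y) = λ_1/(λ_1+λ_2) = 0.0044843/0.0715984 ≈ 0.063.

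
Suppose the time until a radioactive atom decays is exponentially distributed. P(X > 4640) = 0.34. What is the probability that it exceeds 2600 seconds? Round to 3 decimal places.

0.546

e^(−λ·4640) = 0.34 ⇒ λ = −ln(0.34)/4640 = 0.000232502.
P(X > 2600) = e^(−0.000232502·2600) = e^(−0.60451) ≈ 0.546.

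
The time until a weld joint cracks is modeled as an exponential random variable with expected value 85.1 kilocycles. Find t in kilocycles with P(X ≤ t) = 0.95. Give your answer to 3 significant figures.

The rate is λ = 1/85.1 = 0.0117509 per kilocycle.
Set 1 − e^(−λt) = 0.95, so t = −ln(0.05)/λ = 2.9957/0.0117509 ≈ 254.937 kilocycles.

255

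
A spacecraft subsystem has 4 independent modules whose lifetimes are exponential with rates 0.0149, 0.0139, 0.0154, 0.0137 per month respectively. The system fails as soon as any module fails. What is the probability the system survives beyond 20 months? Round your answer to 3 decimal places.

0.314

The time to first failure is exponential with rate Σλ = 0.0149 + 0.0139 + 0.0154 + 0.0137 = 0.0579.
P(min > 20) = e^(−0.0579·20) = e^(−1.158) ≈ 0.314.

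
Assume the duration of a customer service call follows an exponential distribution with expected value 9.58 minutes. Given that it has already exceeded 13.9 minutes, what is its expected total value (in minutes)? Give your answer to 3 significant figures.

The rate is λ = 1/9.58 = 0.104384 per minute.
By memorylessness, E[X | X > 13.9] = 13.9 + 1/λ = 13.9 + 9.58 = 23.48 minutes.

23.5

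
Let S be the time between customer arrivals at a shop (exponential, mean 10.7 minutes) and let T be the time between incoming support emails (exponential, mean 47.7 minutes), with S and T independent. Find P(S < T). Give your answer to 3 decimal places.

λ_1 = 1/10.7 = 0.0934579, λ_2 = 1/47.7 = 0.0209644.
For independent exponentials, P(S < T) = λ_1/(λ_1+λ_2) = 0.0934579/0.114422 ≈ 0.817.

0.817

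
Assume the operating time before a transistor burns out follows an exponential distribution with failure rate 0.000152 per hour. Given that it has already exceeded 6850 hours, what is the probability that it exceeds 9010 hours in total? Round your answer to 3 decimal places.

By the memoryless property, P(X > 6850+2160 | X > 6850) = P(X > 2160).
P(X > 2160) = e^(−0.32832) ≈ 0.720.

0.720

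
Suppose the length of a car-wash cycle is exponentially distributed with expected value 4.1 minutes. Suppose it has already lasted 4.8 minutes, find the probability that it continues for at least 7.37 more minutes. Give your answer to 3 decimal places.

0.166

The rate is λ = 1/4.1 = 0.243902 per minute.
P(X > s+t | X > s) = e^(−λ(s+t))/e^(−λs) = e^(−λt), independent of s = 4.8.
P(X > 7.37) = e^(−1.7976) ≈ 0.166.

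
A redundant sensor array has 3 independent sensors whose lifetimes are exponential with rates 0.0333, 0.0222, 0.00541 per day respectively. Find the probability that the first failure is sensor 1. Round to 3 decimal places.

0.547

The time to first failure is exponential with rate Σλ = 0.0333 + 0.0222 + 0.00541 = 0.06091.
P(sensor 1 first) = λ_1/Σλ = 0.0333/0.06091 ≈ 0.547.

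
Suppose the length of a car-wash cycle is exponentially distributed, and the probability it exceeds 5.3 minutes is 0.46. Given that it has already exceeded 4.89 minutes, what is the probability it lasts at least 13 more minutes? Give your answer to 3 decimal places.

0.149

From e^(−λ·5.3) = 0.46, λ = −ln(0.46)/5.3 = 0.146515.
Memoryless: P(X > 4.89+13 | X > 4.89) = P(X > 13) = e^(−0.146515·13) ≈ 0.149.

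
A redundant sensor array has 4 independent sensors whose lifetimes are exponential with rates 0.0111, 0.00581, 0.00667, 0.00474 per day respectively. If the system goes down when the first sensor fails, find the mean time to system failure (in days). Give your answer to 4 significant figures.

The time to first failure is exponential with rate Σλ = 0.0111 + 0.00581 + 0.00667 + 0.00474 = 0.02832.
E[min] = 1/Σλ = 1/0.02832 = 35.3107 days.

35.31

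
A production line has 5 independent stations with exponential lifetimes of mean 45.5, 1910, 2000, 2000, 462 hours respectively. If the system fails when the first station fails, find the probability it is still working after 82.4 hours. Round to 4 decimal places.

The first failure time is exponential with rate Σλ_i = 1/45.5 + 1/1910 + 1/2000 + 1/2000 + 1/462 = 0.0256661 per hour.
P(min > 82.4) = e^(−0.0256661·82.4) = e^(−2.1149) ≈ 0.1206.

0.1206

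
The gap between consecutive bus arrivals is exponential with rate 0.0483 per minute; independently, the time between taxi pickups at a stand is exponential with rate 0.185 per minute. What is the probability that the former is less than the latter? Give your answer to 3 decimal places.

λ_1 = 0.0483, λ_2 = 0.185.
For independent exponentials, P(the former < the latter) = λ_1/(λ_1+λ_2) = 0.0483/0.2333 ≈ 0.207.

0.207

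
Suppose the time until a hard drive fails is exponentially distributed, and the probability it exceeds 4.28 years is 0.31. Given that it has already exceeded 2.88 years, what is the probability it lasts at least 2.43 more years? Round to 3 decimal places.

0.514

From e^(−λ·4.28) = 0.31, λ = −ln(0.31)/4.28 = 0.273641.
Memoryless: P(X > 2.88+2.43 | X > 2.88) = P(X > 2.43) = e^(−0.273641·2.43) ≈ 0.514.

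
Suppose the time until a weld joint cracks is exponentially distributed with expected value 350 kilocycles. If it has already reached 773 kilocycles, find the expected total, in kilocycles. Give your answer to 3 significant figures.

The rate is λ = 1/350 = 0.00285714 per kilocycle.
By memorylessness, E[X | X > 773] = 773 + 1/λ = 773 + 350 = 1123 kilocycles.

1120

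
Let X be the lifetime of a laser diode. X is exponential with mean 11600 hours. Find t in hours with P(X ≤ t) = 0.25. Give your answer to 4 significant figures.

The rate is λ = 1/11600 = 0.0000862069 per hour.
Set 1 − e^(−λt) = 0.25, so t = −ln(0.75)/λ = 0.28768/0.0000862069 ≈ 3337.11 hours.

3337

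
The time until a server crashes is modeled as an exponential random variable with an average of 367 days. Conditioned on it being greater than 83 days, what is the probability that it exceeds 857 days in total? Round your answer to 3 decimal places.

The rate is λ = 1/367 = 0.0027248 per day.
P(X > s+t | X > s) = e^(−λ(s+t))/e^(−λs) = e^(−λt), independent of s = 83.
P(X > 774) = e^(−2.109) ≈ 0.121.

0.121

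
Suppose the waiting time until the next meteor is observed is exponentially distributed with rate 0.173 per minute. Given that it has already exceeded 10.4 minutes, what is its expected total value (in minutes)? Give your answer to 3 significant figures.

16.2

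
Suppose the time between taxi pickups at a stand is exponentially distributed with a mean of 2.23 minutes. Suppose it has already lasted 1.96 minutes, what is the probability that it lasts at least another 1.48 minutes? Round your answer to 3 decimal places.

The rate is λ = 1/2.23 = 0.44843 per minute.
By the memoryless property, P(X > 1.96+1.48 | X > 1.96) = P(X > 1.48).
P(X > 1.48) = e^(−0.66368) ≈ 0.515.

0.515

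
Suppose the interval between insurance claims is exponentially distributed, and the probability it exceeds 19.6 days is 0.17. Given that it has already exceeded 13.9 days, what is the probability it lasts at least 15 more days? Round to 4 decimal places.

0.2577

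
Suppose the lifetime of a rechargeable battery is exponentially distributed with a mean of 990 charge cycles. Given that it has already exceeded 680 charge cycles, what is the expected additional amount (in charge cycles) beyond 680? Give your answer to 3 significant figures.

990

The rate is λ = 1/990 = 0.0010101 per charge cycle.
By memorylessness, the remaining amount past any threshold is again Exp(λ) with mean 1/λ = 990 charge cycles.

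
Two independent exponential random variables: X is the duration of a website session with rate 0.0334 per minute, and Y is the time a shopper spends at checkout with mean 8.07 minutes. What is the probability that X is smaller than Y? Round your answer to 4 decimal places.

0.2123

λ_1 = 0.0334, λ_2 = 1/8.07 = 0.123916.
For independent exponentials, P(X < Y) = λ_1/(λ_1+λ_2) = 0.0334/0.157316 ≈ 0.2123.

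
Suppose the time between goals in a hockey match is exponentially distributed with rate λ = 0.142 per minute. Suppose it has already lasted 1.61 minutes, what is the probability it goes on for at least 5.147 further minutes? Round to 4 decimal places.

0.4815

P(X > s+t | X > s) = e^(−λ(s+t))/e^(−λs) = e^(−λt), independent of s = 1.61.
P(X > 5.147) = e^(−0.73087) ≈ 0.4815.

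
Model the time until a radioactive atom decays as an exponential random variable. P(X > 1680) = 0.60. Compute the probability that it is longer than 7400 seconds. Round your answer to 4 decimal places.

0.1054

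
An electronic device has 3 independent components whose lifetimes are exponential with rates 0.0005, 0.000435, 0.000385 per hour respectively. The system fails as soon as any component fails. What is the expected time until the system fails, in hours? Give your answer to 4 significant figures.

The time to first failure is exponential with rate Σλ = 0.0005 + 0.000435 + 0.000385 = 0.00132.
E[min] = 1/Σλ = 1/0.00132 = 757.576 hours.

757.6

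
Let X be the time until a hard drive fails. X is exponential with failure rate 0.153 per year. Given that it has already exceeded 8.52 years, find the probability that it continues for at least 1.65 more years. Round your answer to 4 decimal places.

0.7769

P(X > s+t | X > s) = e^(−λ(s+t))/e^(−λs) = e^(−λt), independent of s = 8.52.
P(X > 1.65) = e^(−0.25245) ≈ 0.7769.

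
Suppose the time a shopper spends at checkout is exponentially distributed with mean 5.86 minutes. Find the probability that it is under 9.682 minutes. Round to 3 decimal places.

The rate is λ = 1/5.86 = 0.170648 per minute.
P(X ≤ 9.682) = 1 − e^(−λ·9.682) = 1 − e^(−1.6522) ≈ 0.808.

0.808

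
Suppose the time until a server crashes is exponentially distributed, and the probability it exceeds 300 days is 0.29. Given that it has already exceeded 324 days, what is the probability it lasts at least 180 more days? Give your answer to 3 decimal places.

0.476

From e^(−λ·300) = 0.29, λ = −ln(0.29)/300 = 0.00412625.
Memoryless: P(X > 324+180 | X > 324) = P(X > 180) = e^(−0.00412625·180) ≈ 0.476.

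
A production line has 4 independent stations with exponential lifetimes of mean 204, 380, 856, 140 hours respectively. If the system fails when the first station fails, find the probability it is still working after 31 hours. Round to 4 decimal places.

0.6119

The first failure time is exponential with rate Σλ_i = 1/204 + 1/380 + 1/856 + 1/140 = 0.0158446 per hour.
P(min > 31) = e^(−0.0158446·31) = e^(−0.49118) ≈ 0.6119.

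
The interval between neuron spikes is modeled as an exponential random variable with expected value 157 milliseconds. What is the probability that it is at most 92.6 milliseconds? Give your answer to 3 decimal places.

0.446

The rate is λ = 1/157 = 0.00636943 per millisecond.
P(X ≤ 92.6) = 1 − e^(−λ·92.6) = 1 − e^(−0.58981) ≈ 0.446.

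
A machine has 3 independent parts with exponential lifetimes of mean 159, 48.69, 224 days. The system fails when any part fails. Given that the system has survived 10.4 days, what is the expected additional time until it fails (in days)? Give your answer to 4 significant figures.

31.96

First-failure rate Σλ = 1/159 + 1/48.69 + 1/224 = 0.0312917.
By memorylessness the expected residual is 1/Σλ = 31.9574 days, regardless of the 10.4 already elapsed.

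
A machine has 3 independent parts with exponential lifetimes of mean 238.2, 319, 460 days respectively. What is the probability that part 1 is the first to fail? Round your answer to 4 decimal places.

0.4416

Rates: λ_i = 1/mean_i → 0.00419815, 0.0031348, 0.00217391; Σλ = 0.00950686.
P(part 1 first) = λ_1/Σλ = 0.00419815/0.00950686 ≈ 0.4416.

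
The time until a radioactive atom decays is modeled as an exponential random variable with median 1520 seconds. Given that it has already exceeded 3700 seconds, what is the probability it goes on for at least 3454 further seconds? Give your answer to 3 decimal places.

For an exponential, median = ln(2)/λ, so λ = ln 2 / 1520 = 0.000456018 per second.
By the memoryless property, P(X > 3700+3454 | X > 3700) = P(X > 3454).
P(X > 3454) = e^(−1.5751) ≈ 0.207.

0.207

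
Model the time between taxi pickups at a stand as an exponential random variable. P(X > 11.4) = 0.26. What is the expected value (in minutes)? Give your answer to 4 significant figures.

8.463

e^(−λ·11.4) = 0.26 ⇒ λ = −ln(0.26)/11.4 = 0.118164.
Mean = 1/λ = 8.46279 minutes.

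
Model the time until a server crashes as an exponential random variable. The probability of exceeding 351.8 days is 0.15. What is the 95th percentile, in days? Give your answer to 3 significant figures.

e^(−λ·351.8) = 0.15 ⇒ λ = −ln(0.15)/351.8 = 0.00539261.
95th percentile: 1 − e^(−λt) = 0.95, t = −ln(0.05)/λ = 555.526 days.

556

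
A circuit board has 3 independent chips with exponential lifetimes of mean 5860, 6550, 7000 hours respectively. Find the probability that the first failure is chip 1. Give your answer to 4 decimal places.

Rates: λ_i = 1/mean_i → 0.000170648, 0.000152672, 0.000142857; Σλ = 0.000466177.
P(chip 1 first) = λ_1/Σλ = 0.000170648/0.000466177 ≈ 0.3661.

0.3661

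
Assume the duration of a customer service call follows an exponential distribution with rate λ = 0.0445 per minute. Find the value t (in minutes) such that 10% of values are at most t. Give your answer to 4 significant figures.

2.368

Set 1 − e^(−λt) = 0.1, so t = −ln(0.9)/λ = 0.10536/0.0445 ≈ 2.36765 minutes.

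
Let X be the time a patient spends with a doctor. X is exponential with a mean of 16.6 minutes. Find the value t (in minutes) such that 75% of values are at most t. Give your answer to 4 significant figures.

23.01

The rate is λ = 1/16.6 = 0.060241 per minute.
Set 1 − e^(−λt) = 0.75, so t = −ln(0.25)/λ = 1.3863/0.060241 ≈ 23.0125 minutes.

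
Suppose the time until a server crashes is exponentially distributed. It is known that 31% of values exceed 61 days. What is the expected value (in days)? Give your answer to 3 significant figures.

52.1

e^(−λ·61) = 0.31 ⇒ λ = −ln(0.31)/61 = 0.0191997.
Mean = 1/λ = 52.0841 days.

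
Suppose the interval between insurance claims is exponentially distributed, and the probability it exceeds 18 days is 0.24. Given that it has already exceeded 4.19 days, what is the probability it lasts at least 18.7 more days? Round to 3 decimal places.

0.227

From e^(−λ·18) = 0.24, λ = −ln(0.24)/18 = 0.0792842.
Memoryless: P(X > 4.19+18.7 | X > 4.19) = P(X > 18.7) = e^(−0.0792842·18.7) ≈ 0.227.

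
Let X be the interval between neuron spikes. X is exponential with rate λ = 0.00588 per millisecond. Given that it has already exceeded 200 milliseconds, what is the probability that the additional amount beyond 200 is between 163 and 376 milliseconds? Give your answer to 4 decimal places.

0.2739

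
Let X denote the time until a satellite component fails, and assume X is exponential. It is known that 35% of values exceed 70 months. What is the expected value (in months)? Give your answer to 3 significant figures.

66.7

e^(−λ·70) = 0.35 ⇒ λ = −ln(0.35)/70 = 0.0149975.
Mean = 1/λ = 66.678 months.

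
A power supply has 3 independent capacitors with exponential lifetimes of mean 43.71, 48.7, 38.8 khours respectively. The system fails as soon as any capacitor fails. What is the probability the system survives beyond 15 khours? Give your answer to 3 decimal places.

The first failure time is exponential with rate Σλ_i = 1/43.71 + 1/48.7 + 1/38.8 = 0.0691851 per khour.
P(min > 15) = e^(−0.0691851·15) = e^(−1.0378) ≈ 0.354.

0.354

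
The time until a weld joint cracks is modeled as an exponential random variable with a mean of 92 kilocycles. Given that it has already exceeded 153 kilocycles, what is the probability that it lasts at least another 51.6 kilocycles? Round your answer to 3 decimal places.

0.571

The rate is λ = 1/92 = 0.0108696 per kilocycle.
P(X > s+t | X > s) = e^(−λ(s+t))/e^(−λs) = e^(−λt), independent of s = 153.
P(X > 51.6) = e^(−0.56087) ≈ 0.571.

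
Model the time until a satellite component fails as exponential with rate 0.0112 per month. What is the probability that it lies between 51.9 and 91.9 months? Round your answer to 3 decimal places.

P(51.9 < X < 91.9) = e^(−λ·51.9) − e^(−λ·91.9) = 0.55918 − 0.35726 ≈ 0.202.

0.202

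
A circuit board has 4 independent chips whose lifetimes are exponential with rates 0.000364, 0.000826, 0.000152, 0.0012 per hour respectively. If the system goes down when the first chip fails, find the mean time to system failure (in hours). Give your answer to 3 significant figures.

393

The time to first failure is exponential with rate Σλ = 0.000364 + 0.000826 + 0.000152 + 0.0012 = 0.002542.
E[min] = 1/Σλ = 1/0.002542 = 393.391 hours.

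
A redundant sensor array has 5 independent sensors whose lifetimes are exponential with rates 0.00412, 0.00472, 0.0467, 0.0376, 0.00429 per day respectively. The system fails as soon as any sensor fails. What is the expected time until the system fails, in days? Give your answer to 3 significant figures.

10.3

The time to first failure is exponential with rate Σλ = 0.00412 + 0.00472 + 0.0467 + 0.0376 + 0.00429 = 0.09743.
E[min] = 1/Σλ = 1/0.09743 = 10.2638 days.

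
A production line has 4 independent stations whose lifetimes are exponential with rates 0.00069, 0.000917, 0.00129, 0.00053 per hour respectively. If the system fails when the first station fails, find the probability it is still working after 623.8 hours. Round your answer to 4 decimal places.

0.1179

The time to first failure is exponential with rate Σλ = 0.00069 + 0.000917 + 0.00129 + 0.00053 = 0.003427.
P(min > 623.8) = e^(−0.003427·623.8) = e^(−2.1378) ≈ 0.1179.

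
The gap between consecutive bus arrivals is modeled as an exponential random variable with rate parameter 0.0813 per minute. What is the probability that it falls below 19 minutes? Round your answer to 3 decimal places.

P(X ≤ 19) = 1 − e^(−λ·19) = 1 − e^(−1.5447) ≈ 0.787.

0.787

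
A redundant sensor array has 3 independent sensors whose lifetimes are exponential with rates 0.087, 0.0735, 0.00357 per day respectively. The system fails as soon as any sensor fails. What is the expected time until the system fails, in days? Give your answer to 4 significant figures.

The time to first failure is exponential with rate Σλ = 0.087 + 0.0735 + 0.00357 = 0.16407.
E[min] = 1/Σλ = 1/0.16407 = 6.09496 days.

6.095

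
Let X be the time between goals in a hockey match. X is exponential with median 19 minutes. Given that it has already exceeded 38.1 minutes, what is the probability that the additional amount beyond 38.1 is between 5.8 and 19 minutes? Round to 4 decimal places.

0.3093

For an exponential, median = ln(2)/λ, so λ = ln 2 / 19 = 0.0364814 per minute.
Memoryless: the residual past 38.1 is again Exp(λ).
P(5.8 < residual < 19) = e^(−λ·5.8) − e^(−λ·19) = 0.80929 − 0.50000 ≈ 0.3093.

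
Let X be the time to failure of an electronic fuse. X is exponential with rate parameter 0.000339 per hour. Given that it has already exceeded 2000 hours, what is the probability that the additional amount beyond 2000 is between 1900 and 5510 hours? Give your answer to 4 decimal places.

Memoryless: the residual past 2000 is again Exp(λ).
P(1900 < residual < 5510) = e^(−λ·1900) − e^(−λ·5510) = 0.52513 − 0.15445 ≈ 0.3707.

0.3707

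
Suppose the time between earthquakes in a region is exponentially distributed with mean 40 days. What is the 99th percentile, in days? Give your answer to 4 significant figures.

184.2

The rate is λ = 1/40 = 0.025 per day.
Set 1 − e^(−λt) = 0.99, so t = −ln(0.01)/λ = 4.6052/0.025 ≈ 184.207 days.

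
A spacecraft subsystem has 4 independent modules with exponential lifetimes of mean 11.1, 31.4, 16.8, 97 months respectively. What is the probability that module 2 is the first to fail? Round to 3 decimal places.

0.166

Rates: λ_i = 1/mean_i → 0.0900901, 0.0318471, 0.0595238, 0.0103093; Σλ = 0.19177.
P(module 2 first) = λ_2/Σλ = 0.0318471/0.19177 ≈ 0.166.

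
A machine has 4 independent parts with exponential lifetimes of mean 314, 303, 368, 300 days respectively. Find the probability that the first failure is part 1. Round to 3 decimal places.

0.254

Rates: λ_i = 1/mean_i → 0.00318471, 0.00330033, 0.00271739, 0.00333333; Σλ = 0.0125358.
P(part 1 first) = λ_1/Σλ = 0.00318471/0.0125358 ≈ 0.254.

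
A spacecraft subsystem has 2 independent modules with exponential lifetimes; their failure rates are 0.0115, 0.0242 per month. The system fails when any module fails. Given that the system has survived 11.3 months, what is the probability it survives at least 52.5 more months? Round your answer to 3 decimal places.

Time to first failure ~ Exp(Σλ) with Σλ = 0.0357.
By memorylessness, P(T > 11.3+52.5 | T > 11.3) = P(T > 52.5) = e^(−0.0357·52.5) ≈ 0.153.

0.153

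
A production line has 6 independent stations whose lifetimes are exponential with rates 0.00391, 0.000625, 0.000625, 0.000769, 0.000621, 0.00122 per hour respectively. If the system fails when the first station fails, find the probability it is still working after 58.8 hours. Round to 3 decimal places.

0.633

The time to first failure is exponential with rate Σλ = 0.00391 + 0.000625 + 0.000625 + 0.000769 + 0.000621 + 0.00122 = 0.00777.
P(min > 58.8) = e^(−0.00777·58.8) = e^(−0.45688) ≈ 0.633.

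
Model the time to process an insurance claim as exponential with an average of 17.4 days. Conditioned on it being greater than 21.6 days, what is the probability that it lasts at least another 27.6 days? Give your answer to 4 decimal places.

0.2047

The rate is λ = 1/17.4 = 0.0574713 per day.
P(X > s+t | X > s) = e^(−λ(s+t))/e^(−λs) = e^(−λt), independent of s = 21.6.
P(X > 27.6) = e^(−1.5862) ≈ 0.2047.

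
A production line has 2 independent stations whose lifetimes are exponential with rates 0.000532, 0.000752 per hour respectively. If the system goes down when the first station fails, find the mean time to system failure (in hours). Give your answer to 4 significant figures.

778.8

The time to first failure is exponential with rate Σλ = 0.000532 + 0.000752 = 0.001284.
E[min] = 1/Σλ = 1/0.001284 = 778.816 hours.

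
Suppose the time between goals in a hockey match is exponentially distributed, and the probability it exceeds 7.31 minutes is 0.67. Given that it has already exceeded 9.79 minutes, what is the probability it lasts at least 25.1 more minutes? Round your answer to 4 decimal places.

From e^(−λ·7.31) = 0.67, λ = −ln(0.67)/7.31 = 0.0547849.
Memoryless: P(X > 9.79+25.1 | X > 9.79) = P(X > 25.1) = e^(−0.0547849·25.1) ≈ 0.2528.

0.2528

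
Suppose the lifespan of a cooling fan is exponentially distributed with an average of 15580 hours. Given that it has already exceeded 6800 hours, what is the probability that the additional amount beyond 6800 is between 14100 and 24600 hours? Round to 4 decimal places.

0.1983

The rate is λ = 1/15580 = 0.0000641849 per hour.
Memoryless: the residual past 6800 is again Exp(λ).
P(14100 < residual < 24600) = e^(−λ·14100) − e^(−λ·24600) = 0.40454 − 0.20619 ≈ 0.1983.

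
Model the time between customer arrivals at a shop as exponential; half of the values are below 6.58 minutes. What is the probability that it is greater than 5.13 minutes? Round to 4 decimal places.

0.5825

For an exponential, median = ln(2)/λ, so λ = ln 2 / 6.58 = 0.105342 per minute.
P(X > 5.13) = e^(−λ·5.13) = e^(−0.5404) ≈ 0.5825.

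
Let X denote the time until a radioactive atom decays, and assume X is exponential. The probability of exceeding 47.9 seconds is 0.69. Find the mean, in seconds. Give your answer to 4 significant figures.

e^(−λ·47.9) = 0.69 ⇒ λ = −ln(0.69)/47.9 = 0.00774663.
Mean = 1/λ = 129.088 seconds.

129.1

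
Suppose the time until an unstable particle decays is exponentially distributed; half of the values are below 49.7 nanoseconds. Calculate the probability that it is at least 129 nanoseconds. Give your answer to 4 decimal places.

For an exponential, median = ln(2)/λ, so λ = ln 2 / 49.7 = 0.0139466 per nanosecond.
P(X > 129) = e^(−λ·129) = e^(−1.7991) ≈ 0.1654.

0.1654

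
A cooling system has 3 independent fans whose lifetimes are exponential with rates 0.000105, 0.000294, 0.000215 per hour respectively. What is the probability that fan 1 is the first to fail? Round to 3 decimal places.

The time to first failure is exponential with rate Σλ = 0.000105 + 0.000294 + 0.000215 = 0.000614.
P(fan 1 first) = λ_1/Σλ = 0.000105/0.000614 ≈ 0.171.

0.171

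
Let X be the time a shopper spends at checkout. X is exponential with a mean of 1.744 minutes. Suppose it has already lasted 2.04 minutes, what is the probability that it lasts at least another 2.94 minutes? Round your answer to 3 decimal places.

0.185

The rate is λ = 1/1.744 = 0.573394 per minute.
The exponential is memoryless, so the remaining time is again Exp(λ): the condition X > 2.04 is irrelevant.
P(X > 2.94) = e^(−1.6858) ≈ 0.185.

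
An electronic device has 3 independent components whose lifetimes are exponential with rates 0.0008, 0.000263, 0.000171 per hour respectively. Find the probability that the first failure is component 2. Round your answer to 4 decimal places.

The time to first failure is exponential with rate Σλ = 0.0008 + 0.000263 + 0.000171 = 0.001234.
P(component 2 first) = λ_2/Σλ = 0.000263/0.001234 ≈ 0.2131.

0.2131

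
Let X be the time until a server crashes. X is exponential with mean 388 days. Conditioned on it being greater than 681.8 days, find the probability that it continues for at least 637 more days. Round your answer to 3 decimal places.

0.194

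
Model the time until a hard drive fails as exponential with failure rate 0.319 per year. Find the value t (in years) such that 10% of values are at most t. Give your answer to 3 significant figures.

0.330

Set 1 − e^(−λt) = 0.1, so t = −ln(0.9)/λ = 0.10536/0.319 ≈ 0.330284 years.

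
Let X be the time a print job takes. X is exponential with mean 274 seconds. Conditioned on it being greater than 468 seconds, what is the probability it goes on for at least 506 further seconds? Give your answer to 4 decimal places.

0.1578

The rate is λ = 1/274 = 0.00364964 per second.
The exponential is memoryless, so the remaining time is again Exp(λ): the condition X > 468 is irrelevant.
P(X > 506) = e^(−1.8467) ≈ 0.1578.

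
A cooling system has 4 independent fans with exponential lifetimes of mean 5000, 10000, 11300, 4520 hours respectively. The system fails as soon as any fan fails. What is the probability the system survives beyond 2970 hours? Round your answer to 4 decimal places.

The first failure time is exponential with rate Σλ_i = 1/5000 + 1/10000 + 1/11300 + 1/4520 = 0.000609735 per hour.
P(min > 2970) = e^(−0.000609735·2970) = e^(−1.8109) ≈ 0.1635.

0.1635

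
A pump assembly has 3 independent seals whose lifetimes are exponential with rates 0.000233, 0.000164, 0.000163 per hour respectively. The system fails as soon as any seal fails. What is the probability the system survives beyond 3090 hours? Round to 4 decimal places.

The time to first failure is exponential with rate Σλ = 0.000233 + 0.000164 + 0.000163 = 0.00056.
P(min > 3090) = e^(−0.00056·3090) = e^(−1.7304) ≈ 0.1772.

0.1772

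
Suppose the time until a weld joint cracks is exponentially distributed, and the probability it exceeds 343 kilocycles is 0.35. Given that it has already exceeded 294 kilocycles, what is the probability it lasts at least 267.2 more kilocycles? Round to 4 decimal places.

From e^(−λ·343) = 0.35, λ = −ln(0.35)/343 = 0.00306071.
Memoryless: P(X > 294+267.2 | X > 294) = P(X > 267.2) = e^(−0.00306071·267.2) ≈ 0.4414.

0.4414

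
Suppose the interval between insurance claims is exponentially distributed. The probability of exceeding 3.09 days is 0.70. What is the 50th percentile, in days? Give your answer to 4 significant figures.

6.005

e^(−λ·3.09) = 0.70 ⇒ λ = −ln(0.70)/3.09 = 0.115429.
50th percentile: 1 − e^(−λt) = 0.5, t = −ln(0.5)/λ = 6.00498 days.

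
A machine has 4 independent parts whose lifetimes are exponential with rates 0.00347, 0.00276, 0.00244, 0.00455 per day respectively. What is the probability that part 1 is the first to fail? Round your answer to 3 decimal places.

0.262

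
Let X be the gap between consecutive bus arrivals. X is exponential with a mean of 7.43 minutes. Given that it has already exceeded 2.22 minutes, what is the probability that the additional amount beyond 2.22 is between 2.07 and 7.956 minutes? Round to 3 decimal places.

The rate is λ = 1/7.43 = 0.13459 per minute.
Memoryless: the residual past 2.22 is again Exp(λ).
P(2.07 < residual < 7.956) = e^(−λ·2.07) − e^(−λ·7.956) = 0.75684 − 0.34274 ≈ 0.414.

0.414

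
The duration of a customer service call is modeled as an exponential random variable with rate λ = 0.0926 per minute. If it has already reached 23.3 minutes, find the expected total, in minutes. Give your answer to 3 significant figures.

By memorylessness, E[X | X > 23.3] = 23.3 + 1/λ = 23.3 + 10.7991 = 34.0991 minutes.

34.1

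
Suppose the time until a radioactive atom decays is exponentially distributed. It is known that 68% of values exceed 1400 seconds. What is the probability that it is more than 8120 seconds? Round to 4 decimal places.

e^(−λ·1400) = 0.68 ⇒ λ = −ln(0.68)/1400 = 0.000275473.
P(X > 8120) = e^(−0.000275473·8120) = e^(−2.2368) ≈ 0.1068.

0.1068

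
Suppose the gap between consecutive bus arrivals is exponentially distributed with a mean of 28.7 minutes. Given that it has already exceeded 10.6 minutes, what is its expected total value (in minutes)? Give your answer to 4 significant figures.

The rate is λ = 1/28.7 = 0.0348432 per minute.
By memorylessness, E[X | X > 10.6] = 10.6 + 1/λ = 10.6 + 28.7 = 39.3 minutes.

39.30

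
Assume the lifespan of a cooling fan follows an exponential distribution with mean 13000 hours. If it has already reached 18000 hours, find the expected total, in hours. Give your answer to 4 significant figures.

31000

The rate is λ = 1/13000 = 0.0000769231 per hour.
By memorylessness, E[X | X > 18000] = 18000 + 1/λ = 18000 + 13000 = 31000 hours.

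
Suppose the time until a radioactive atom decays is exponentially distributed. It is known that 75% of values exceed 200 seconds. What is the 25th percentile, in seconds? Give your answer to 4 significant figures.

200.0

e^(−λ·200) = 0.75 ⇒ λ = −ln(0.75)/200 = 0.00143841.
25th percentile: 1 − e^(−λt) = 0.25, t = −ln(0.75)/λ = 200 seconds.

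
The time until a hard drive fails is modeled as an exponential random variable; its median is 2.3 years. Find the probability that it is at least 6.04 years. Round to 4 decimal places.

For an exponential, median = ln(2)/λ, so λ = ln 2 / 2.3 = 0.301368 per year.
P(X > 6.04) = e^(−λ·6.04) = e^(−1.8203) ≈ 0.1620.

0.1620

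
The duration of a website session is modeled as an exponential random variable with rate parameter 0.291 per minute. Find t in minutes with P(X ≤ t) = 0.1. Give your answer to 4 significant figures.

Set 1 − e^(−λt) = 0.1, so t = −ln(0.9)/λ = 0.10536/0.291 ≈ 0.362064 minutes.

0.3621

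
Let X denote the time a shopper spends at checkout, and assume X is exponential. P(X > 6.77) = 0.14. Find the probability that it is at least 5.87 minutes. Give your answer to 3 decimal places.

0.182

e^(−λ·6.77) = 0.14 ⇒ λ = −ln(0.14)/6.77 = 0.290415.
P(X > 5.87) = e^(−0.290415·5.87) = e^(−1.7047) ≈ 0.182.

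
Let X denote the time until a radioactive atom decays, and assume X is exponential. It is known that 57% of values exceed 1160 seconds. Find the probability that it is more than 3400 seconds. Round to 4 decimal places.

0.1925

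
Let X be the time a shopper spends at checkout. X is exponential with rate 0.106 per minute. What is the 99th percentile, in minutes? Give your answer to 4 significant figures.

43.45

Set 1 − e^(−λt) = 0.99, so t = −ln(0.01)/λ = 4.6052/0.106 ≈ 43.445 minutes.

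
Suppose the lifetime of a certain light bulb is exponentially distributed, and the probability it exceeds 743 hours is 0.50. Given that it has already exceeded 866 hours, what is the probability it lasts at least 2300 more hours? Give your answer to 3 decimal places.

From e^(−λ·743) = 0.50, λ = −ln(0.50)/743 = 0.000932903.
Memoryless: P(X > 866+2300 | X > 866) = P(X > 2300) = e^(−0.000932903·2300) ≈ 0.117.

0.117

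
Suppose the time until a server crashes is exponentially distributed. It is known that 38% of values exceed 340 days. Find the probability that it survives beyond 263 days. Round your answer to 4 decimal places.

0.4731

e^(−λ·340) = 0.38 ⇒ λ = −ln(0.38)/340 = 0.00284584.
P(X > 263) = e^(−0.00284584·263) = e^(−0.74845) ≈ 0.4731.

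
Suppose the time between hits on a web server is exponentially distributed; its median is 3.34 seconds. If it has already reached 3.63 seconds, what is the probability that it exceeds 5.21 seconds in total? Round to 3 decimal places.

For an exponential, median = ln(2)/λ, so λ = ln 2 / 3.34 = 0.207529 per second.
By the memoryless property, P(X > 3.63+1.58 | X > 3.63) = P(X > 1.58).
P(X > 1.58) = e^(−0.3279) ≈ 0.720.

0.720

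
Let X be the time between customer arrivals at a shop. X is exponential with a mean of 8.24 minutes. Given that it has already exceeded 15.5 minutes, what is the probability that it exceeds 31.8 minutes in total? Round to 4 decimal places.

The rate is λ = 1/8.24 = 0.121359 per minute.
P(X > s+t | X > s) = e^(−λ(s+t))/e^(−λs) = e^(−λt), independent of s = 15.5.
P(X > 16.3) = e^(−1.9782) ≈ 0.1383.

0.1383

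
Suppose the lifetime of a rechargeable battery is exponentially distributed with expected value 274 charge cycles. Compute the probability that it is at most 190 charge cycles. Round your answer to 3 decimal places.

0.500

The rate is λ = 1/274 = 0.00364964 per charge cycle.
P(X ≤ 190) = 1 − e^(−λ·190) = 1 − e^(−0.69343) ≈ 0.500.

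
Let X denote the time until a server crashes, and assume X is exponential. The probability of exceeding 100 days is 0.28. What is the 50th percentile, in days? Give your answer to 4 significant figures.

54.45

e^(−λ·100) = 0.28 ⇒ λ = −ln(0.28)/100 = 0.0127297.
50th percentile: 1 − e^(−λt) = 0.5, t = −ln(0.5)/λ = 54.4514 days.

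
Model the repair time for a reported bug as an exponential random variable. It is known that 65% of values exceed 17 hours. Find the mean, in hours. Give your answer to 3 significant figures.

39.5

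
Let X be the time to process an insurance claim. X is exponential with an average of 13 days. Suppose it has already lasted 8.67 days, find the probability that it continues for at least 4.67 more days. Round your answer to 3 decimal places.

The rate is λ = 1/13 = 0.0769231 per day.
P(X > s+t | X > s) = e^(−λ(s+t))/e^(−λs) = e^(−λt), independent of s = 8.67.
P(X > 4.67) = e^(−0.35923) ≈ 0.698.

0.698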